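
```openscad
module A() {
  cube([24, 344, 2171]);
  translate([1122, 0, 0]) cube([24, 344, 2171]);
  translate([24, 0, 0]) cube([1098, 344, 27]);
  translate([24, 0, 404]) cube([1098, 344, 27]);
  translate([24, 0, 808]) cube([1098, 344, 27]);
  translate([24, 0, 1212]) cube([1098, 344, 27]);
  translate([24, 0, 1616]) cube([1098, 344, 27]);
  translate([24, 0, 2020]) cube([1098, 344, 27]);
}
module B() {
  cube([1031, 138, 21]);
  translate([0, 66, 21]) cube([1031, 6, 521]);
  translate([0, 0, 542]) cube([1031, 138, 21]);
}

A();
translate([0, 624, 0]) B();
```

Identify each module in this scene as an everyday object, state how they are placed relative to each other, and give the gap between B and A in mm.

A is a bookshelf. B is an I-beam. The I-beam is on the floor beside the bookshelf on its +y side. The gap between the I-beam and the bookshelf is 280 mm.

The I-beam's nearest face is 280 mm from the bookshelf's +y face.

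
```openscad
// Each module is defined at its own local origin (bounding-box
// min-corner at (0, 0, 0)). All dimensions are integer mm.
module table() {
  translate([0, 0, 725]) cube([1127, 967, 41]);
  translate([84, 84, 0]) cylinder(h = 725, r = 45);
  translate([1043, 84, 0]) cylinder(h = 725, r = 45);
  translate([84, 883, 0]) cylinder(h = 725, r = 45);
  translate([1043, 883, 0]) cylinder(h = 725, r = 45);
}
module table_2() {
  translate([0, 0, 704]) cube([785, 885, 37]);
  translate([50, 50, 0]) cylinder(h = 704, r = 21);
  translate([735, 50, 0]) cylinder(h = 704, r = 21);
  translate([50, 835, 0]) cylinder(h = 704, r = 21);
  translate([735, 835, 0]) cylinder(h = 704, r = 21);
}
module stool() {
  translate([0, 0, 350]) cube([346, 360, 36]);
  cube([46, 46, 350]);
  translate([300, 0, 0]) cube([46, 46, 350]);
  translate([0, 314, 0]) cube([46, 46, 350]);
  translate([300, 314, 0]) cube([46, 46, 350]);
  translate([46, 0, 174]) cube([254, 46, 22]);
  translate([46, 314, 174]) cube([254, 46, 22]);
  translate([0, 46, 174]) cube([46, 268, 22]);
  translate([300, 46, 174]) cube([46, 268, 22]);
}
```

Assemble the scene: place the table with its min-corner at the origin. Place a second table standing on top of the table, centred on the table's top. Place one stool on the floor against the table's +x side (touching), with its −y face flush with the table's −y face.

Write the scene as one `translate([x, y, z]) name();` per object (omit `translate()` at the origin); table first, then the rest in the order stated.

table();
translate([171, 41, 766]) table_2();
translate([1127, 0, 0]) stool();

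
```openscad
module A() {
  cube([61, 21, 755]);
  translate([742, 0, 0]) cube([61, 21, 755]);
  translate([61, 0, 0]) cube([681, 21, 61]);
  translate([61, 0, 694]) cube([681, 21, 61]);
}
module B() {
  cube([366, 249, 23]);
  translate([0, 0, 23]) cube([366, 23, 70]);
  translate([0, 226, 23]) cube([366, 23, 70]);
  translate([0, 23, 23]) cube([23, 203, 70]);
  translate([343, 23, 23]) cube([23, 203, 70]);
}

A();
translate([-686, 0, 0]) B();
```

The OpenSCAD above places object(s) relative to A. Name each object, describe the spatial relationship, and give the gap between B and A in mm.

The open box's nearest face is 320 mm from the picture frame's −x face.

A is a picture frame. B is an open box. The open box is on the floor beside the picture frame on its −x side. The gap between the open box and the picture frame is 320 mm.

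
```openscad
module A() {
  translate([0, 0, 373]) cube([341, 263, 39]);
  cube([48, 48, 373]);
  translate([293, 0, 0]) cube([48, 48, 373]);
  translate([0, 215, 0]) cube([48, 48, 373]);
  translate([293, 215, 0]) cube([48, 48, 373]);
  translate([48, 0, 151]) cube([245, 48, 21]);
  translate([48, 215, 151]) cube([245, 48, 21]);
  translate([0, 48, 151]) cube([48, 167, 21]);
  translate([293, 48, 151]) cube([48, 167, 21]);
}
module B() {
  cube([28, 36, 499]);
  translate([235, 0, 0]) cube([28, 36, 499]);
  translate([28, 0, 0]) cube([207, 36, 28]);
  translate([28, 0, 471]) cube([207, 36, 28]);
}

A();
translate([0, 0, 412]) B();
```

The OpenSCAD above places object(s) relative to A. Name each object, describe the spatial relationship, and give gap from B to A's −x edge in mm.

A is a stool. B is a picture frame. The picture frame is on top of the stool. The gap from the picture frame to the stool's −x edge is 0 mm.

The picture frame's min-x is at 0; the stool's min-x is 0; gap = 0 mm.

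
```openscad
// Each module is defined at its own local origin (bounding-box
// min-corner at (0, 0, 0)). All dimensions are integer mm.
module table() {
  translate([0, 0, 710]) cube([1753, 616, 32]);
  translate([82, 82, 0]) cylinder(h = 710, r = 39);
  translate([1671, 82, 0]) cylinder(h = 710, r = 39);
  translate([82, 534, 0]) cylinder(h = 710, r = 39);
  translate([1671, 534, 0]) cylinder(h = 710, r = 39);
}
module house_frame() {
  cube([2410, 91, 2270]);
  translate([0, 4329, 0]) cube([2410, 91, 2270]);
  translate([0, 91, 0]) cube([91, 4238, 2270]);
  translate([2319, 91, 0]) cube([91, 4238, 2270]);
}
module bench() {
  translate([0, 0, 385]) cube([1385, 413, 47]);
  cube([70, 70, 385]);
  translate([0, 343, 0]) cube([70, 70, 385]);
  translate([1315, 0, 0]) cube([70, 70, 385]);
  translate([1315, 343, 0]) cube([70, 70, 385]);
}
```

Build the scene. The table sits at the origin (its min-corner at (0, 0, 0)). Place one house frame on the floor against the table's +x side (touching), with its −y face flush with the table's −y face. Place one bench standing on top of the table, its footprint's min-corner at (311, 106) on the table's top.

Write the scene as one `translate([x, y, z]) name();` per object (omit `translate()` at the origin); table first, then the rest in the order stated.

table();
translate([1753, 0, 0]) house_frame();
translate([311, 106, 742]) bench();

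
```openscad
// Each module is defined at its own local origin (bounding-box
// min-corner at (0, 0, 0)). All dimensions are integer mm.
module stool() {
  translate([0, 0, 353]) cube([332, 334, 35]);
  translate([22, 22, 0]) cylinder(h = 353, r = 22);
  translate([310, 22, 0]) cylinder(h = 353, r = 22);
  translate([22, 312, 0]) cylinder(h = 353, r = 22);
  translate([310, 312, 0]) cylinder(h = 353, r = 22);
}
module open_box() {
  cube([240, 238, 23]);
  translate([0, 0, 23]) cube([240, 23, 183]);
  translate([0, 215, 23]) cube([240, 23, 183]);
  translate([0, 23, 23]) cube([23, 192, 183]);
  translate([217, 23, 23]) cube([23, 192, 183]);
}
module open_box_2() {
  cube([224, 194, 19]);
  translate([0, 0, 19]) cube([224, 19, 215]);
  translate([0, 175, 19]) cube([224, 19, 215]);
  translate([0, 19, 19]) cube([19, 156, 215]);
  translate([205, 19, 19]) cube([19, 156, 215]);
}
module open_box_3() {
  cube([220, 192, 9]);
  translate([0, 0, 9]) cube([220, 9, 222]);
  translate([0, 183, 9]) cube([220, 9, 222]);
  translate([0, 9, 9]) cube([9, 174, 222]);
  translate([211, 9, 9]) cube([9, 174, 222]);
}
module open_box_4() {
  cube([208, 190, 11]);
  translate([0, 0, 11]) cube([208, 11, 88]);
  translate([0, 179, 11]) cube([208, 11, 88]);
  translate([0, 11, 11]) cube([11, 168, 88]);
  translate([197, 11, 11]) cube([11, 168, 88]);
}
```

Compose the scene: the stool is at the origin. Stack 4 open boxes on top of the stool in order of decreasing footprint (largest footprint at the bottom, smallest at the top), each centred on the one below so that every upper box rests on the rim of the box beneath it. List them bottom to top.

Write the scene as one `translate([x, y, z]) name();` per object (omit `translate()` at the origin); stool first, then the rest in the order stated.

stool();
translate([46, 48, 388]) open_box();
translate([54, 70, 594]) open_box_2();
translate([56, 71, 828]) open_box_3();
translate([62, 72, 1059]) open_box_4();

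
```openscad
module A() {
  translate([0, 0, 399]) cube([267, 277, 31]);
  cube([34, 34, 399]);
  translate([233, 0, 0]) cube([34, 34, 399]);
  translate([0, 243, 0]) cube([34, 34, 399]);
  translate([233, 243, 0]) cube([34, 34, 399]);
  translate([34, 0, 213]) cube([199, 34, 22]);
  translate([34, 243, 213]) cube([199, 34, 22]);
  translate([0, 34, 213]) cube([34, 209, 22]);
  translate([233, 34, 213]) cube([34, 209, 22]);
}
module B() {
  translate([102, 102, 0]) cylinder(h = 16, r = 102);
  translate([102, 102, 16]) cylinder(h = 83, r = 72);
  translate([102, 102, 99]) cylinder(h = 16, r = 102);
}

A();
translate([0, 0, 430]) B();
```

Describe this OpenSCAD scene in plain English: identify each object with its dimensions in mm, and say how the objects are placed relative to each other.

A is a four-legged stool. The seat is 267×277 mm, 31 mm thick, top at z = 430 mm. It stands on four square legs, each 34×34 mm in cross-section, from z = 0 to the seat underside, each flush with a corner of the seat. Four stretchers, 34 mm wide and 22 mm tall, connect adjacent legs with their undersides at z = 213 mm, each running between the inner faces of the legs it joins and aligned with the legs' outer faces on the other axis.

B is a spool: two coaxial disc flanges of radius 102 mm and thickness 16 mm, joined by a core cylinder of radius 72 mm and height 83 mm. The lower flange rests on z = 0 and the three cylinders share a vertical axis.

The spool is on top of the stool.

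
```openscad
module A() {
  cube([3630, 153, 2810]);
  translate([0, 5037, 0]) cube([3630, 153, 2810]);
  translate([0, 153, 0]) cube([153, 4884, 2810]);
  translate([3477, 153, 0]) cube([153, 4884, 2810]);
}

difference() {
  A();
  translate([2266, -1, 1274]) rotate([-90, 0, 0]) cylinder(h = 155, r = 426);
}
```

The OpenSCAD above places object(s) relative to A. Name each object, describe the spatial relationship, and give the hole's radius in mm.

A is a house frame. The house frame has a circular hole through its front wall. The hole's radius is 426 mm.

The subtracted cylinder has r = 426 mm.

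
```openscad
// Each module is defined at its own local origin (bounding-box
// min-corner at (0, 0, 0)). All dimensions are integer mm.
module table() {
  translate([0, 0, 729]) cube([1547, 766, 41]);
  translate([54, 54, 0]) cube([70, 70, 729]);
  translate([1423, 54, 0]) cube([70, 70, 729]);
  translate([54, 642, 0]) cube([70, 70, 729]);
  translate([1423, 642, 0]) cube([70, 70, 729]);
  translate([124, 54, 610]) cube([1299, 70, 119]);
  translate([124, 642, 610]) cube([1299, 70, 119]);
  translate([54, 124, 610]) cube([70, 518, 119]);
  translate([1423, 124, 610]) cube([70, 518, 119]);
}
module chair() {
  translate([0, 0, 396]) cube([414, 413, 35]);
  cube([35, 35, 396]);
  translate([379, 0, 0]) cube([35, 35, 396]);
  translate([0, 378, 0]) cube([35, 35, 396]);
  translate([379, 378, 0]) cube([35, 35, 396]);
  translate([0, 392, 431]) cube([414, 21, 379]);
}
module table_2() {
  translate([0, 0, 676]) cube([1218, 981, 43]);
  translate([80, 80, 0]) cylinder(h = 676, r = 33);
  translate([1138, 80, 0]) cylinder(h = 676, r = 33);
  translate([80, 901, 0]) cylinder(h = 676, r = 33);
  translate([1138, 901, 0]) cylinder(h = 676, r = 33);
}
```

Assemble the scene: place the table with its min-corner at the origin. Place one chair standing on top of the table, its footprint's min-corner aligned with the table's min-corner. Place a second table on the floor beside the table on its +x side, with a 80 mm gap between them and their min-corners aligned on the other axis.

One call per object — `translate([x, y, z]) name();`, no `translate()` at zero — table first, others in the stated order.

table();
translate([0, 0, 770]) chair();
translate([1627, 0, 0]) table_2();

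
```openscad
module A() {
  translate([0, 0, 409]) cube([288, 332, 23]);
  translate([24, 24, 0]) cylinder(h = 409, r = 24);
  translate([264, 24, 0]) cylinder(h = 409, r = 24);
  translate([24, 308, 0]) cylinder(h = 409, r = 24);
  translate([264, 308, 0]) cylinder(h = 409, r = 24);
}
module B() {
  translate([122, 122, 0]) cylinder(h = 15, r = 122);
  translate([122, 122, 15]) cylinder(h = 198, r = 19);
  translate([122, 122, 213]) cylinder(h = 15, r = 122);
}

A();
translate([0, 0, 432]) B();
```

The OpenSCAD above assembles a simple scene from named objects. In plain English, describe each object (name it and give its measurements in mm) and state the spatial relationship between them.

A is a four-legged stool. The seat is a 288×332×23 mm slab whose top surface is at z = 432 mm; four round legs, each 48 mm in diameter, run from the floor (z = 0) to the underside of the seat, each leg's axis is inset half a diameter from the nearest pair of seat edges (so the leg's bounding box is flush with the corner).

B is a spool: two coaxial disc flanges of radius 122 mm and thickness 15 mm, joined by a core cylinder of radius 19 mm and height 198 mm. The lower flange rests on z = 0 and the three cylinders share a vertical axis.

The spool is on top of the stool.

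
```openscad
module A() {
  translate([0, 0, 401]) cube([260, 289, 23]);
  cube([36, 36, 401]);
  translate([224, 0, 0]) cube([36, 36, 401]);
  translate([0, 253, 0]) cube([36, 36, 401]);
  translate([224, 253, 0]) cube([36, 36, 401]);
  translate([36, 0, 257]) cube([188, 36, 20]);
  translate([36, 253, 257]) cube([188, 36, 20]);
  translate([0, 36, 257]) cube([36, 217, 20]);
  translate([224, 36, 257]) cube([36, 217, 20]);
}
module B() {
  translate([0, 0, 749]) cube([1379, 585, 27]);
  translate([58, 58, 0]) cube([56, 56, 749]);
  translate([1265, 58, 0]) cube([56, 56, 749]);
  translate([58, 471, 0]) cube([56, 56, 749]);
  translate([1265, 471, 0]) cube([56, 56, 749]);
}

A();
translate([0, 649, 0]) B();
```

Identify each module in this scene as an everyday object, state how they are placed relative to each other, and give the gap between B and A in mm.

A is a stool. B is a table. The table is on the floor beside the stool on its +y side. The gap between the table and the stool is 360 mm.

The table's nearest face is 360 mm from the stool's +y face.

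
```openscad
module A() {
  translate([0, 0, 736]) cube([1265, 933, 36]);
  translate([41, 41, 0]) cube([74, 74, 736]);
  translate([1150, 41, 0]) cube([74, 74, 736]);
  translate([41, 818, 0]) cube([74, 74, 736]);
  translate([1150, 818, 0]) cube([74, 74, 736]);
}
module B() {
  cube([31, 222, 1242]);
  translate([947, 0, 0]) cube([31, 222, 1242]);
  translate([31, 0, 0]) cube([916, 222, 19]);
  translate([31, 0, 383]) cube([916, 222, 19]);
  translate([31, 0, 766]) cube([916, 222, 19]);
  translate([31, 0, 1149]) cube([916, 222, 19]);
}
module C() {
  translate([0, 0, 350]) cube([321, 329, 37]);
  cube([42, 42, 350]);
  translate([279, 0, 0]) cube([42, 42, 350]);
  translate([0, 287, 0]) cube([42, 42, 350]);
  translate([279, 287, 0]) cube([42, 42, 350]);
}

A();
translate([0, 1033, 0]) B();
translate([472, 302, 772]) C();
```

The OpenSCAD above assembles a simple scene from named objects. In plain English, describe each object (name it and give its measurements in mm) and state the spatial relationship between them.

A is a table with a 1265×933 mm rectangular top, 36 mm thick, top surface at z = 772 mm, supported by four 74×74 mm square legs, each inset 41 mm from the nearest pair of top edges, running from the floor.

B is an open bookshelf. Two side panels, each 31 mm thick, 222 mm deep and 1242 mm tall, stand 978 mm apart (outside-to-outside). Between them sit 4 shelves, each 19 mm thick and 222 mm deep, spanning the full gap between the sides. The bottom shelf rests on the floor (its underside at z = 0) and the clear gap between one shelf's top and the next shelf's underside is 364 mm.

C is a simple wooden stool: a rectangular seat 321 mm (x) by 329 mm (y), 37 mm thick, top face at z = 387 mm, on four square legs, each 42×42 mm in cross-section. The legs rest on z = 0, each flush with a corner of the seat.

The bookshelf is on the floor beside the table on its +y side. The stool is on top of the table, centred.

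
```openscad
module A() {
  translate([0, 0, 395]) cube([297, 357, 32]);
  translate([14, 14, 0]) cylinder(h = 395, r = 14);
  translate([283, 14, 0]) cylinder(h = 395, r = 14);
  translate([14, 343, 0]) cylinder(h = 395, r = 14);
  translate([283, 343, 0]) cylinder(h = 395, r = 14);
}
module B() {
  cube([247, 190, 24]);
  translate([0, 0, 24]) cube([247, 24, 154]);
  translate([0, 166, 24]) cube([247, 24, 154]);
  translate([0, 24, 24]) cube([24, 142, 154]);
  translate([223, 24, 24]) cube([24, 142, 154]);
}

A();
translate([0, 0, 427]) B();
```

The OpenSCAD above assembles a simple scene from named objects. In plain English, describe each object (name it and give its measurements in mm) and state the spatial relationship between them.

A is a simple wooden stool: a rectangular seat 297 mm (x) by 357 mm (y), 32 mm thick, top face at z = 427 mm, on four round legs, each 28 mm in diameter. The legs rest on z = 0, each leg's axis is inset half a diameter from the nearest pair of seat edges (so the leg's bounding box is flush with the corner).

B is an open-topped rectangular box: outside dimensions 247×190×178 mm, with a uniform wall and base thickness of 24 mm. The base is a full 247×190 slab on the floor; four walls sit on top of the base. The front and back walls (the −y and +y sides) span the full width; the two side walls fit between them.

The open box is on top of the stool.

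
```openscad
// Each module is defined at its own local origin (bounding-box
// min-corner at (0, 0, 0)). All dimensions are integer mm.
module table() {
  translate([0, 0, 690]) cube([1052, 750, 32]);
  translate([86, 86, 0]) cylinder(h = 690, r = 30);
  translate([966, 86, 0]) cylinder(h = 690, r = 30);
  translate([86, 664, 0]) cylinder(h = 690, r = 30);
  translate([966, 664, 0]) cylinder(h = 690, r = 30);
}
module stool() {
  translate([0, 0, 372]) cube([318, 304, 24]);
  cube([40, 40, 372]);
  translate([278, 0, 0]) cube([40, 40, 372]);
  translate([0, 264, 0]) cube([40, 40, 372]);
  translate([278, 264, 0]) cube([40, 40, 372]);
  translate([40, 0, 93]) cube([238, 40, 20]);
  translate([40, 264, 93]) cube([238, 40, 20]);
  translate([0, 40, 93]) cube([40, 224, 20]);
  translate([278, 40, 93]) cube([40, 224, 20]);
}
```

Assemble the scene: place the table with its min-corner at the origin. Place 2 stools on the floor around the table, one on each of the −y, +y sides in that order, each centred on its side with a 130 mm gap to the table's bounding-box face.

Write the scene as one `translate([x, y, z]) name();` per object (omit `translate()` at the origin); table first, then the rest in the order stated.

table();
translate([367, -434, 0]) stool();
translate([367, 880, 0]) stool();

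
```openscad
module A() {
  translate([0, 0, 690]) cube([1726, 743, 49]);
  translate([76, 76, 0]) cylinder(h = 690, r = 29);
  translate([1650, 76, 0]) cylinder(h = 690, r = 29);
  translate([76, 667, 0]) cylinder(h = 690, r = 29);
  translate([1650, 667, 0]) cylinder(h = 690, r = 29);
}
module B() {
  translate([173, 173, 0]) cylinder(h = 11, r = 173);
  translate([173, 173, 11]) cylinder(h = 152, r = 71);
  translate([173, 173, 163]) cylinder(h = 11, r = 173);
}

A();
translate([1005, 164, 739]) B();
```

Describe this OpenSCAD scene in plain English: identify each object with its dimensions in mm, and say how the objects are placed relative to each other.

A is a table with a 1726×743 mm rectangular top, 49 mm thick, top surface at z = 739 mm, supported by four round legs of 58 mm diameter, each leg's bounding box inset 47 mm from the nearest pair of top edges, running from the floor.

B is a spool: two coaxial disc flanges of radius 173 mm and thickness 11 mm, joined by a core cylinder of radius 71 mm and height 152 mm. The lower flange rests on z = 0 and the three cylinders share a vertical axis.

The spool is on top of the table.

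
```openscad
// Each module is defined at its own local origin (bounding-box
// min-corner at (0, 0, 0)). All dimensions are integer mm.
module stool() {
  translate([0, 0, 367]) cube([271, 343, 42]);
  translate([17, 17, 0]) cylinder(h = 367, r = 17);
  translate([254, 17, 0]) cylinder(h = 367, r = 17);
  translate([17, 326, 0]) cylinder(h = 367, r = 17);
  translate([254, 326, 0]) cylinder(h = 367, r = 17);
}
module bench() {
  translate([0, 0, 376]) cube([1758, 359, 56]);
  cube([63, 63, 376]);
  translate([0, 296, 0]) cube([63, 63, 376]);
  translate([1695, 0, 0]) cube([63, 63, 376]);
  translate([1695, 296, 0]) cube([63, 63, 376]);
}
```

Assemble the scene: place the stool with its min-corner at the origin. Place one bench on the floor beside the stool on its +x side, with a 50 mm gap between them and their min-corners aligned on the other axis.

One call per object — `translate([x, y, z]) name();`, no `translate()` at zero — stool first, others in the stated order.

stool();
translate([321, 0, 0]) bench();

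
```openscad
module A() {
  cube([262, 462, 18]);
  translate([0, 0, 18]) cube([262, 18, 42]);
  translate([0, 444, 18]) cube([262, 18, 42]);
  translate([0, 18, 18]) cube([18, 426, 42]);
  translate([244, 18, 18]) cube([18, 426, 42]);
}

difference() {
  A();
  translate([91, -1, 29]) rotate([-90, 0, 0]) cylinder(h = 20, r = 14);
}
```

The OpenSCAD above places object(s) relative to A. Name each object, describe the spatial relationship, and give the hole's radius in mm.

The subtracted cylinder has r = 14 mm.

A is an open box. The open box has a circular hole through its front wall. The hole's radius is 14 mm.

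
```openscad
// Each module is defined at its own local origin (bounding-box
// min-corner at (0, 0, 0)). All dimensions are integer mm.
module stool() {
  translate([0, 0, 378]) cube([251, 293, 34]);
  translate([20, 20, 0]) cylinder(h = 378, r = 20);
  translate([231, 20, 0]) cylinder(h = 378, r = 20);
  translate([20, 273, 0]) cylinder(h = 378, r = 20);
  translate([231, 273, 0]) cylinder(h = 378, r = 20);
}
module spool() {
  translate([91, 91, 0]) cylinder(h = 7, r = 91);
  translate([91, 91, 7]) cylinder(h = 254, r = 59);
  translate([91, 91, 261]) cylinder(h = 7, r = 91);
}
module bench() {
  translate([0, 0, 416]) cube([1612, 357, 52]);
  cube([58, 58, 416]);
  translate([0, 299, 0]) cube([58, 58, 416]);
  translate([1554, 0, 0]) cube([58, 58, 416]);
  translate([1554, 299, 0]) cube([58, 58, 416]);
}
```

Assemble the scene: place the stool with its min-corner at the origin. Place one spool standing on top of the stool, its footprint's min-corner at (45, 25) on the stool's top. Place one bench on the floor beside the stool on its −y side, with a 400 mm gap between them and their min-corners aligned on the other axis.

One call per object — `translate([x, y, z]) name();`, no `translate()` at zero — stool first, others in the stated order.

stool();
translate([45, 25, 412]) spool();
translate([0, -757, 0]) bench();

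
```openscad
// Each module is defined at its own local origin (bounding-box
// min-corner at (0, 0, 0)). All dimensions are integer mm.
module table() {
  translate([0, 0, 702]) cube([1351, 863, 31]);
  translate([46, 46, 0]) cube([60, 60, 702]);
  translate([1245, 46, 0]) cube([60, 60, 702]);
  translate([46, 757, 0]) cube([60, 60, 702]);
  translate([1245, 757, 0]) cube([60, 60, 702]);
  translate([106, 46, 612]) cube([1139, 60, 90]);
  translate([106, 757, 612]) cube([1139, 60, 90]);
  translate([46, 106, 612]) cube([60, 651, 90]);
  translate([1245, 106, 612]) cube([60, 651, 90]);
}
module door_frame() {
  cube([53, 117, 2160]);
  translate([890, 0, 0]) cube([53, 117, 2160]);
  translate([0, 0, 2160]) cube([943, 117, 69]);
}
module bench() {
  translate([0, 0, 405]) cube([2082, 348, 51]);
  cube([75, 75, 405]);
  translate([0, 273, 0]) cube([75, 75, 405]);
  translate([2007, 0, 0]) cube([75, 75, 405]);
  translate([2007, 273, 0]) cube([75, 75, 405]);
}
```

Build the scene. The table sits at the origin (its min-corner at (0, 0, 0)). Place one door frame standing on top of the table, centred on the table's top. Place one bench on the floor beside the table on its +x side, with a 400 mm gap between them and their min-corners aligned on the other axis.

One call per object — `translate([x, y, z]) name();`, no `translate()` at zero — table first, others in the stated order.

table();
translate([204, 373, 733]) door_frame();
translate([1751, 0, 0]) bench();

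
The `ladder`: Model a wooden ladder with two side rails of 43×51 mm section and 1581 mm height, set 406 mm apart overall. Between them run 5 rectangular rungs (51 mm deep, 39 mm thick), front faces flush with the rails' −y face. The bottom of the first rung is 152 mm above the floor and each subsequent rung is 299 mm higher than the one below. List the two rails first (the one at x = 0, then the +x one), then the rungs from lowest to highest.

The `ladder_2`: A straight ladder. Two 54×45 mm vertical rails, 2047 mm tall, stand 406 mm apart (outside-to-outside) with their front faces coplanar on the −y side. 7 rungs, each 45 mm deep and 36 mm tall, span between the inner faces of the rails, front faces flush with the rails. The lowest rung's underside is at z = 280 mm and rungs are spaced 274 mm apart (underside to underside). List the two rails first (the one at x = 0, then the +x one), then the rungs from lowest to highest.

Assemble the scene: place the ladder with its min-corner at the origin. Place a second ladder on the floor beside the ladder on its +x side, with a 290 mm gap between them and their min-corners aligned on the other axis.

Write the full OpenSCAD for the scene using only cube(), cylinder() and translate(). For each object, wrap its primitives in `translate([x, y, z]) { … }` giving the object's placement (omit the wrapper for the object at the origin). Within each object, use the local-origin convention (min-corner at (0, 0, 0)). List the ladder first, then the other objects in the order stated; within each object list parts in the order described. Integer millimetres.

cube([43, 51, 1581]);
translate([363, 0, 0]) cube([43, 51, 1581]);
translate([43, 0, 152]) cube([320, 51, 39]);
translate([43, 0, 451]) cube([320, 51, 39]);
translate([43, 0, 750]) cube([320, 51, 39]);
translate([43, 0, 1049]) cube([320, 51, 39]);
translate([43, 0, 1348]) cube([320, 51, 39]);
translate([696, 0, 0]) {
  cube([54, 45, 2047]);
  translate([352, 0, 0]) cube([54, 45, 2047]);
  translate([54, 0, 280]) cube([298, 45, 36]);
  translate([54, 0, 554]) cube([298, 45, 36]);
  translate([54, 0, 828]) cube([298, 45, 36]);
  translate([54, 0, 1102]) cube([298, 45, 36]);
  translate([54, 0, 1376]) cube([298, 45, 36]);
  translate([54, 0, 1650]) cube([298, 45, 36]);
  translate([54, 0, 1924]) cube([298, 45, 36]);
}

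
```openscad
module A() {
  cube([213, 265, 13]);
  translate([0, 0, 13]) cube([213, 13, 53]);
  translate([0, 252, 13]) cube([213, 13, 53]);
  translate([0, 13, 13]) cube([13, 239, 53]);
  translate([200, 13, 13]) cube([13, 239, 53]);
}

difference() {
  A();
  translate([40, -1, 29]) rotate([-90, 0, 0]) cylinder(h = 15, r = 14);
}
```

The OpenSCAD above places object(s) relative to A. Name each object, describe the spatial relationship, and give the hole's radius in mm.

The subtracted cylinder has r = 14 mm.

A is an open box. The open box has a circular hole through its front wall. The hole's radius is 14 mm.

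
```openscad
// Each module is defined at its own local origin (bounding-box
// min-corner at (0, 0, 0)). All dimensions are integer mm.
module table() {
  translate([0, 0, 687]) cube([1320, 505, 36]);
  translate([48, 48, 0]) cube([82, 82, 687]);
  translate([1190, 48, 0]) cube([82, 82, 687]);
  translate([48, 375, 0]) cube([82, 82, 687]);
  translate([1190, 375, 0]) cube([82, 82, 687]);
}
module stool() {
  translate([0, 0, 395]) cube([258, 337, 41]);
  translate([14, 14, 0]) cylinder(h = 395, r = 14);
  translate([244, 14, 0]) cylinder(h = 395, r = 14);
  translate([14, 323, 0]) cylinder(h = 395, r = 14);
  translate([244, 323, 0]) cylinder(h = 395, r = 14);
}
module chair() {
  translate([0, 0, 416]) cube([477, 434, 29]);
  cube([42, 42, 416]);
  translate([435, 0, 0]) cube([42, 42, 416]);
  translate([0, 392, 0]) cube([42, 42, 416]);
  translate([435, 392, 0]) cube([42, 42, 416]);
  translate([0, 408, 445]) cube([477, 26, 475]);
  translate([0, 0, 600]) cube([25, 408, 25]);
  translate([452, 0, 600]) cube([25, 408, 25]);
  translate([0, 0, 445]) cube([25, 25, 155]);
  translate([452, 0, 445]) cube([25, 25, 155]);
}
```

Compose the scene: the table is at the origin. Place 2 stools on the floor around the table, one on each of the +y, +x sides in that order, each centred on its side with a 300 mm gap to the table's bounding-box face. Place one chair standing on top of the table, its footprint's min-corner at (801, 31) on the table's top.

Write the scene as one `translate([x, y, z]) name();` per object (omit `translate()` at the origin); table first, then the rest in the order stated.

table();
translate([531, 805, 0]) stool();
translate([1620, 84, 0]) stool();
translate([801, 31, 723]) chair();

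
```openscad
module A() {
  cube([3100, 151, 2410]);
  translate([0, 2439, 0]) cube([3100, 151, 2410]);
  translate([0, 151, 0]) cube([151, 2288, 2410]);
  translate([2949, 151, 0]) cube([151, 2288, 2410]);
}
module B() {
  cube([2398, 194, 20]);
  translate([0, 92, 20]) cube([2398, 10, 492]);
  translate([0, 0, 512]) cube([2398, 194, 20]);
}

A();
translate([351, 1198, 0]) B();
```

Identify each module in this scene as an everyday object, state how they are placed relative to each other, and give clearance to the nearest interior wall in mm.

A is a house frame. B is an I-beam. The I-beam sits inside the house frame, centred. The clearance to the nearest interior wall is 200 mm.

Clearances: x = 200, y = 1047; minimum 200 mm.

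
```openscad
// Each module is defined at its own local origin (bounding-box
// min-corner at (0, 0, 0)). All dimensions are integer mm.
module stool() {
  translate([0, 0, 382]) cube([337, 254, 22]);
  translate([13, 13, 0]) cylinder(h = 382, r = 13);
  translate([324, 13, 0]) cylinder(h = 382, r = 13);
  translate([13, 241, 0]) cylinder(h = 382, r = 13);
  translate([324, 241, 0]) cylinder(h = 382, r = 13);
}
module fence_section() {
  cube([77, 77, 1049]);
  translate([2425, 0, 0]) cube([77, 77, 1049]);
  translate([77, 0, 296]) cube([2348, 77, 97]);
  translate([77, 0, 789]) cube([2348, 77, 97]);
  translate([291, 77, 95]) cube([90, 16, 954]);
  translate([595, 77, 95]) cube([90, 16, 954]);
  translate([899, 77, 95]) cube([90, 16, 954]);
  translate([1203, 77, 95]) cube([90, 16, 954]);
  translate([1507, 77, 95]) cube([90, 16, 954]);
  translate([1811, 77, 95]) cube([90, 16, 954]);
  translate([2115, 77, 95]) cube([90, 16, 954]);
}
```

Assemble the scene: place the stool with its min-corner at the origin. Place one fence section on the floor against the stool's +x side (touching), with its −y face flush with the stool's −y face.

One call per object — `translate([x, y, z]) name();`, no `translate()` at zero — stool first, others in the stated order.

stool();
translate([337, 0, 0]) fence_section();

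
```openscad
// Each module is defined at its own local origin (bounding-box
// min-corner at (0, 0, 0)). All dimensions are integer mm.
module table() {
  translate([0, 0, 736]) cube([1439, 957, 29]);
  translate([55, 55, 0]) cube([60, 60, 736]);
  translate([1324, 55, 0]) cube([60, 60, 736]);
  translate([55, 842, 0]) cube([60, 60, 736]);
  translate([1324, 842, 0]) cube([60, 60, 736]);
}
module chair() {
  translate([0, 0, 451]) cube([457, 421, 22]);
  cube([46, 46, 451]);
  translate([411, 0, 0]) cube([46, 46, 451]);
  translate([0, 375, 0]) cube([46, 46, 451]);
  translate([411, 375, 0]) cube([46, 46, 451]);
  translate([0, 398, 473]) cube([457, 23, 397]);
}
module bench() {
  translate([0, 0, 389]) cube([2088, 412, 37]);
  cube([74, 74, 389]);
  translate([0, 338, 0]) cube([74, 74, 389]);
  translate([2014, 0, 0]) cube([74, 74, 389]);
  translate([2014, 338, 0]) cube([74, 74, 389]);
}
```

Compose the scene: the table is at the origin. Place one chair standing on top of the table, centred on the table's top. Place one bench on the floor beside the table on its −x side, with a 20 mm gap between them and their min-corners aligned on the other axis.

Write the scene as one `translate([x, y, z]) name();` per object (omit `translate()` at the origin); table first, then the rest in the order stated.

table();
translate([491, 268, 765]) chair();
translate([-2108, 0, 0]) bench();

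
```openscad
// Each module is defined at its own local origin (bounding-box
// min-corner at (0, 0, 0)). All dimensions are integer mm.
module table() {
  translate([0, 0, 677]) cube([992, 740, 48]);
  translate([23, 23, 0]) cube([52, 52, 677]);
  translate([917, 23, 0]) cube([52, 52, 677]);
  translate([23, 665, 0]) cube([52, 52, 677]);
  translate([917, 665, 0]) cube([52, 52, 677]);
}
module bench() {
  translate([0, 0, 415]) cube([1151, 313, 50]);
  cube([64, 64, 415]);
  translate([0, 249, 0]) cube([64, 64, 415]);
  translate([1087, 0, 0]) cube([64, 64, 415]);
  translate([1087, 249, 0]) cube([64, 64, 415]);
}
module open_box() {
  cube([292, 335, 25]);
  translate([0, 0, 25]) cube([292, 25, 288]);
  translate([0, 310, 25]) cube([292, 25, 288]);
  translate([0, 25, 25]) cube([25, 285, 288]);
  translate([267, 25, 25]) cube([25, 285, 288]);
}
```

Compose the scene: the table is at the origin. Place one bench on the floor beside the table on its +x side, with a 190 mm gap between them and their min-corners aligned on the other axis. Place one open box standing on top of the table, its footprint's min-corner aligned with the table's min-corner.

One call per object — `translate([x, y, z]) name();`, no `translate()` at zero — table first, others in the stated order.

table();
translate([1182, 0, 0]) bench();
translate([0, 0, 725]) open_box();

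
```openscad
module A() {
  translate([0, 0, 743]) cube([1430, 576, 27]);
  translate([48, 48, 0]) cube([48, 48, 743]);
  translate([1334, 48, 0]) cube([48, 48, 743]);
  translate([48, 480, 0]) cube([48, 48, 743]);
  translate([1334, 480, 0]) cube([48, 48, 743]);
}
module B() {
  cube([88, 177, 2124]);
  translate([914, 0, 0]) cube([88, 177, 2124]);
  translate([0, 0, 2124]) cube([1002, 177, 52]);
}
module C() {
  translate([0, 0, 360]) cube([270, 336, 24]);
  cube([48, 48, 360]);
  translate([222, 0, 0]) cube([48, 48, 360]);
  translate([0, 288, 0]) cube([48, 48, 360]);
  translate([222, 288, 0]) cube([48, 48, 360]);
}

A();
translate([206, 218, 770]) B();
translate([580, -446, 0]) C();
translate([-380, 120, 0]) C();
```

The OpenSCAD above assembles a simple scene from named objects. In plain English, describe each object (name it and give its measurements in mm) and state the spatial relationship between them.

A is a rectangular dining table. The top is 1430×576×27 mm with its upper surface at z = 770 mm. It stands on four 48×48 mm square legs, each inset 48 mm from the nearest pair of top edges, running from the floor to the underside of the top.

B is a rectangular door frame: two vertical jambs of 88×177 mm section, 2124 mm tall, with a clear opening 826 mm wide between their inner faces. A header 52 mm tall and 177 mm deep lies on top of the jambs and spans the full outside width.

C is a simple wooden stool: a rectangular seat 270 mm (x) by 336 mm (y), 24 mm thick, top face at z = 384 mm, on four square legs, each 48×48 mm in cross-section. The legs rest on z = 0, each flush with a corner of the seat.

The door frame is on top of the table. Two stools sit around the table at the −y, −x sides.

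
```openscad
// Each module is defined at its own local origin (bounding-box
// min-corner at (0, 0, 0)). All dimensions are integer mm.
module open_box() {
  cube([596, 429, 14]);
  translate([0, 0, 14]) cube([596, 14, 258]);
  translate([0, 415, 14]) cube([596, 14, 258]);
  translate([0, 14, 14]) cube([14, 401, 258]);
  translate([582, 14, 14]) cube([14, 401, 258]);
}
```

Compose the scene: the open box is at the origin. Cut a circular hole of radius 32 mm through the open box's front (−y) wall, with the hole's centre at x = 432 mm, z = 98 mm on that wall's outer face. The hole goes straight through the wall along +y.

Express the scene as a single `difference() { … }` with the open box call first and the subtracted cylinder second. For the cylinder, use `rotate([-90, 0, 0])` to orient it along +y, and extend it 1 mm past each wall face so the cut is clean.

difference() {
  open_box();
  translate([432, -1, 98]) rotate([-90, 0, 0]) cylinder(h = 16, r = 32);
}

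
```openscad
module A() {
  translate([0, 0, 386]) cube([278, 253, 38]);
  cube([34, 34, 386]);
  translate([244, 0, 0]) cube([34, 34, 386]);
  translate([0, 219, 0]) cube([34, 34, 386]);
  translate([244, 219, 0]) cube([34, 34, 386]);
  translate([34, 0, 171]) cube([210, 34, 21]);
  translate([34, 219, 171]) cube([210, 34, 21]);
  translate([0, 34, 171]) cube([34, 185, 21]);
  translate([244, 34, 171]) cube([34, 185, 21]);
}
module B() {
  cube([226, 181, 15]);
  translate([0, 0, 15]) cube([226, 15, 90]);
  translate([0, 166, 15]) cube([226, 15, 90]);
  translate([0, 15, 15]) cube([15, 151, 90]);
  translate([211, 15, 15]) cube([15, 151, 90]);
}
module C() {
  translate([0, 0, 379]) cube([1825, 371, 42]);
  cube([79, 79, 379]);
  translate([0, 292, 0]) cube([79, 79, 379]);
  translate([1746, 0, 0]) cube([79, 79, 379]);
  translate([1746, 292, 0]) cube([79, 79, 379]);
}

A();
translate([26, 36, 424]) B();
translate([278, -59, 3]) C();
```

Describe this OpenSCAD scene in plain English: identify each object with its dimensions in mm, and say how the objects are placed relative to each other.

A is a four-legged stool. The seat is a 278×253×38 mm slab whose top surface is at z = 424 mm; four square legs, each 34×34 mm in cross-section, run from the floor (z = 0) to the underside of the seat, each flush with a corner of the seat. Four stretchers, 34 mm wide and 21 mm tall, connect adjacent legs with their undersides at z = 171 mm, each running between the inner faces of the legs it joins and aligned with the legs' outer faces on the other axis.

B is an open-topped rectangular box: outside dimensions 226×181×105 mm, with a uniform wall and base thickness of 15 mm. The base is a full 226×181 slab on the floor; four walls sit on top of the base. The front and back walls (the −y and +y sides) span the full width; the two side walls fit between them.

C is a bench: a 1825×371 mm seat slab, 42 mm thick, top at z = 421 mm, on four 79×79 mm square legs flush with the seat corners and standing on z = 0.

The open box is on top of the stool, centred. The bench is beside the stool with their tops flush at z = 424.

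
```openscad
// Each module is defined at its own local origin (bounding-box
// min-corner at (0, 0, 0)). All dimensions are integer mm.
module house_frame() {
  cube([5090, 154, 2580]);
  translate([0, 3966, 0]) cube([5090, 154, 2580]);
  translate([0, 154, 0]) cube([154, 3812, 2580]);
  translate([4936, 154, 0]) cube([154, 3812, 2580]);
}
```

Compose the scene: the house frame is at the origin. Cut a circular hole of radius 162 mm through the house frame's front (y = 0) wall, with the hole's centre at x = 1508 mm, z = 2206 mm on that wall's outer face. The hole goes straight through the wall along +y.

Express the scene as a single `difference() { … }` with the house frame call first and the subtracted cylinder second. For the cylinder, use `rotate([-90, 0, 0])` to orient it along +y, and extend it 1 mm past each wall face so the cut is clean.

difference() {
  house_frame();
  translate([1508, -1, 2206]) rotate([-90, 0, 0]) cylinder(h = 156, r = 162);
}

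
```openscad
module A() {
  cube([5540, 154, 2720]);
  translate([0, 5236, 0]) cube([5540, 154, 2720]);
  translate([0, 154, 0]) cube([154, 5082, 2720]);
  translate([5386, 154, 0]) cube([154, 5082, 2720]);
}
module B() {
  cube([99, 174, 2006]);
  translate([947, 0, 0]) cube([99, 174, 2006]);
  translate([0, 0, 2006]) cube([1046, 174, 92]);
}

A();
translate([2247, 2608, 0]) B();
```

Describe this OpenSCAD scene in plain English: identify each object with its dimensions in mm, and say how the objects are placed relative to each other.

A is the wall frame of a small rectangular building: four walls, each 2720 mm tall and 154 mm thick, enclosing a footprint 5540 mm (x) by 5390 mm (y) outside-to-outside, with no floor or roof. The front and back walls (the −y and +y sides) span the full width; the two side walls fit between them.

B is a door frame. The clear opening is 848 mm wide and 2006 mm high. Two 99 mm wide jambs, 174 mm deep, stand either side of the opening from the floor to the top of the opening. A 92 mm thick head sits across the top of both jambs, spanning the full outside width of the frame.

The door frame sits inside the house frame, centred.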